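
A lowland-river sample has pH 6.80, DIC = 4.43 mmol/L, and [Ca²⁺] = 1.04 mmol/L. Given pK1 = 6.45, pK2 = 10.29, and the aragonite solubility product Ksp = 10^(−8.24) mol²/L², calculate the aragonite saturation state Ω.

Ω = 0.179

α₂ = 1 / (1 + [H⁺]/K2 + [H⁺]²/(K1K2)) = 1 / (1 + 10^+3.49 + 10^+3.14)
   = 1 / (1 + 3090.3 + 1380.4) = 1/4471.7 = 0.0002236
[CO3²⁻] = α₂ × DIC = 0.0002236 × 4.43 = 0.0009907 mmol/L = 0.9907 μmol/L
Ksp = 10^(−8.24) = 5.754×10^-9
Ω = [Ca²⁺][CO3²⁻]/Ksp = (1.04×10^-3)(9.907×10^-7) / 5.754×10^-9 = 0.179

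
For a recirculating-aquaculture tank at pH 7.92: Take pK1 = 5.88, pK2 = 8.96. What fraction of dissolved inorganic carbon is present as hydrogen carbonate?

α₁ = 0.909

α₁ = 1 / (1 + [H⁺]/K1 + K2/[H⁺]) = 1 / (1 + 10^-2.04 + 10^-1.04)
   = 1 / (1 + 0.0091201 + 0.091201) = 1/1.1003 = 0.9088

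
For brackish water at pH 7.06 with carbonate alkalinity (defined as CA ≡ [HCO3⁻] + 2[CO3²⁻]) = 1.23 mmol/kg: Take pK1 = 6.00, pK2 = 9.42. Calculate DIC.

DIC = 1.33 mmol/kg

CA = [HCO3⁻] + 2[CO3²⁻] = (α₁ + 2α₂)·DIC
At pH 7.06: [H⁺]/K1 = 10^-1.06 = 0.087096, K2/[H⁺] = 10^-2.36 = 0.0043652
α₁ = 1/(1 + 0.087096 + 0.0043652) = 1/1.0915 = 0.9162; α₂ = α₁·K2/[H⁺] = 0.003999
α₁ + 2α₂ = 0.9242
DIC = CA / (α₁ + 2α₂) = 1.23 / 0.9242 = 1.33 mmol/kg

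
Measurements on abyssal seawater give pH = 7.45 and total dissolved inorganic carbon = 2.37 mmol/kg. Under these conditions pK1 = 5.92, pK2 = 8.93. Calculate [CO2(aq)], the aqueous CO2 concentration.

α₀ = 1 / (1 + K1/[H⁺] + K1K2/[H⁺]²) = 1 / (1 + 10^+1.53 + 10^+0.05)
   = 1 / (1 + 33.884 + 1.1220) = 1/36.006 = 0.02777
[CO2*] = α₀ × DIC = 0.02777 × 2.37 = 0.0658 mmol/kg

[CO2*] = 0.0658 mmol/kg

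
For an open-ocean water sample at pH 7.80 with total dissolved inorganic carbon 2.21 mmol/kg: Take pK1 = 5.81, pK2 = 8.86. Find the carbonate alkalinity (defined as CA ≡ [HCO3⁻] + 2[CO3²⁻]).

CA = [HCO3⁻] + 2[CO3²⁻] = (α₁ + 2α₂)·DIC
At pH 7.80: [H⁺]/K1 = 10^-1.99 = 0.010233, K2/[H⁺] = 10^-1.06 = 0.087096
α₁ = 1/(1 + 0.010233 + 0.087096) = 1/1.0973 = 0.9113; α₂ = α₁·K2/[H⁺] = 0.07937
α₁ + 2α₂ = 1.0700
CA = 1.0700 × 2.21 = 2.36 mmol/kg

CA = 2.36 mmol/kg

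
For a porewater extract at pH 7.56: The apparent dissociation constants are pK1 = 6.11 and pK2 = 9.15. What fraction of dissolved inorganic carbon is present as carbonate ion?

α₂ = 1 / (1 + [H⁺]/K2 + [H⁺]²/(K1K2)) = 1 / (1 + 10^+1.59 + 10^+0.14)
   = 1 / (1 + 38.905 + 1.3804) = 1/41.285 = 0.02422

α₂ = 0.0242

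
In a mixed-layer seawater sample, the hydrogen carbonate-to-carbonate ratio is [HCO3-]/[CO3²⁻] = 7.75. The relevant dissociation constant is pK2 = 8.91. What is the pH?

From K2 = [H⁺][CO3²⁻]/[HCO3-]:  pH = pK2 − log₁₀([HCO3-]/[CO3²⁻])
log₁₀(7.75) = +0.889
pH = 8.91 − (+0.889) = 8.02

pH = 8.02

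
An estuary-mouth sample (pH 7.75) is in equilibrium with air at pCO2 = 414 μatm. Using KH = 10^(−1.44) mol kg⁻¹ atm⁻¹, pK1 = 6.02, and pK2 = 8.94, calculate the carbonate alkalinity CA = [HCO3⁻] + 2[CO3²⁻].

CA = 0.911 mmol/kg

[CO2*] = KH · pCO2 = 10^(−1.44) × 414×10^-6 = 1.503×10^-5 mol/kg
α₀ = 1/(1 + K1/[H⁺] + K1K2/[H⁺]²) = 1/(1 + 10^+1.73 + 10^+0.54) = 0.01719
DIC = [CO2*]/α₀ = 1.503×10^-5 / 0.01719 = 0.8744 mmol/kg
CA = (α₁ + 2α₂)·DIC = (0.9232 + 2×0.05961) × 0.8744 = 0.911 mmol/kg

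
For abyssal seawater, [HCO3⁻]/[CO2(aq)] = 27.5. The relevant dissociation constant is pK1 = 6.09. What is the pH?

From K1 = [H⁺][HCO3⁻]/[CO2(aq)]:  pH = pK1 + log₁₀([HCO3⁻]/[CO2(aq)])
log₁₀(27.5) = +1.439
pH = 6.09 + (+1.439) = 7.53

pH = 7.53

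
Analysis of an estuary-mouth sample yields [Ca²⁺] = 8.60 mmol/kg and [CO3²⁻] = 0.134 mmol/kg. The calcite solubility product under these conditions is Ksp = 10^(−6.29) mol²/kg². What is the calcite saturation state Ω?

Ksp = 10^(−6.29) = 5.129×10^-7
Ω = [Ca²⁺][CO3²⁻]/Ksp = (8.60×10^-3)(0.134×10^-3) / 5.129×10^-7 = 2.25

Ω = 2.25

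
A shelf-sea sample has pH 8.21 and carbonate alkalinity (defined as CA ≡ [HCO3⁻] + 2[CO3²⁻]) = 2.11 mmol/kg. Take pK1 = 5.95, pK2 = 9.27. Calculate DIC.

DIC = 1.96 mmol/kg

CA = [HCO3⁻] + 2[CO3²⁻] = (α₁ + 2α₂)·DIC
At pH 8.21: [H⁺]/K1 = 10^-2.26 = 0.0054954, K2/[H⁺] = 10^-1.06 = 0.087096
α₁ = 1/(1 + 0.0054954 + 0.087096) = 1/1.0926 = 0.9153; α₂ = α₁·K2/[H⁺] = 0.07972
α₁ + 2α₂ = 1.0747
DIC = CA / (α₁ + 2α₂) = 2.11 / 1.0747 = 1.96 mmol/kg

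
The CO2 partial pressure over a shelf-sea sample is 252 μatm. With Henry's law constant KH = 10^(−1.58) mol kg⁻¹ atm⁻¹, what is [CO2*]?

[CO2*] = 6.63 μmol/kg

KH = 10^(−1.58) = 2.630×10^-2 mol kg⁻¹ atm⁻¹
[CO2*] = KH · pCO2 = 2.630×10^-2 × 252×10^-6 atm = 6.63×10^-6 mol/kg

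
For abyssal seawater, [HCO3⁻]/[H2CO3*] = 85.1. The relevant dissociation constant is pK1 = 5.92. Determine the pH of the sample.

pH = 7.85

From K1 = [H⁺][HCO3⁻]/[H2CO3*]:  pH = pK1 + log₁₀([HCO3⁻]/[H2CO3*])
log₁₀(85.1) = +1.930
pH = 5.92 + (+1.930) = 7.85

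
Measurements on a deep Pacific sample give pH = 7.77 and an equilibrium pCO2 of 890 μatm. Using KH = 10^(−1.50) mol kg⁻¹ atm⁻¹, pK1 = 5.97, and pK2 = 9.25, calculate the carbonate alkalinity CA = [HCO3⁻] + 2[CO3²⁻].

[CO2*] = KH · pCO2 = 10^(−1.50) × 890×10^-6 = 2.814×10^-5 mol/kg
α₀ = 1/(1 + K1/[H⁺] + K1K2/[H⁺]²) = 1/(1 + 10^+1.80 + 10^+0.32) = 0.01511
DIC = [CO2*]/α₀ = 2.814×10^-5 / 0.01511 = 1.863 mmol/kg
CA = (α₁ + 2α₂)·DIC = (0.9533 + 2×0.03157) × 1.863 = 1.89 mmol/kg

CA = 1.89 mmol/kg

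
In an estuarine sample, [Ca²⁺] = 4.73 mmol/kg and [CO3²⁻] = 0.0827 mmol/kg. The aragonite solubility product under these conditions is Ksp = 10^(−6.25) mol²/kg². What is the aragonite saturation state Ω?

Ksp = 10^(−6.25) = 5.623×10^-7
Ω = [Ca²⁺][CO3²⁻]/Ksp = (4.73×10^-3)(0.0827×10^-3) / 5.623×10^-7 = 0.696

Ω = 0.696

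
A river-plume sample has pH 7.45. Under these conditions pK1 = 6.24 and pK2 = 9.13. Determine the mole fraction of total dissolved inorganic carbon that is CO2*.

α₀ = 1 / (1 + K1/[H⁺] + K1K2/[H⁺]²) = 1 / (1 + 10^+1.21 + 10^-0.47)
   = 1 / (1 + 16.218 + 0.33884) = 1/17.557 = 0.05696

α₀ = 0.0570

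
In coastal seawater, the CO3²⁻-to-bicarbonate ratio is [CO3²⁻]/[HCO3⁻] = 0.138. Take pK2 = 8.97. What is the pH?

pH = 8.11

From K2 = [H⁺][CO3²⁻]/[HCO3⁻]:  pH = pK2 + log₁₀([CO3²⁻]/[HCO3⁻])
log₁₀(0.138) = -0.860
pH = 8.97 + (-0.860) = 8.11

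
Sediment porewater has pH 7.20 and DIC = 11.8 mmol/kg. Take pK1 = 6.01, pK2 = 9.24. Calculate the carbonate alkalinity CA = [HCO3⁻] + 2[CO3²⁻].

CA = [HCO3⁻] + 2[CO3²⁻] = (α₁ + 2α₂)·DIC
At pH 7.20: [H⁺]/K1 = 10^-1.19 = 0.064565, K2/[H⁺] = 10^-2.04 = 0.0091201
α₁ = 1/(1 + 0.064565 + 0.0091201) = 1/1.0737 = 0.9314; α₂ = α₁·K2/[H⁺] = 0.008494
α₁ + 2α₂ = 0.9484
CA = 0.9484 × 11.8 = 11.2 mmol/kg

CA = 11.2 mmol/kg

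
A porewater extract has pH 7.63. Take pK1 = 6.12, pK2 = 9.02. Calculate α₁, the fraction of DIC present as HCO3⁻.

α₁ = 1 / (1 + [H⁺]/K1 + K2/[H⁺]) = 1 / (1 + 10^-1.51 + 10^-1.39)
   = 1 / (1 + 0.030903 + 0.040738) = 1/1.0716 = 0.9331

α₁ = 0.933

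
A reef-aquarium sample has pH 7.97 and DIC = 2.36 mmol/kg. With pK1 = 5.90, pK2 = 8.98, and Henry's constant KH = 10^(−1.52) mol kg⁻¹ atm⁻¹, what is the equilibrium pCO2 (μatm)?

α₀ = 1 / (1 + K1/[H⁺] + K1K2/[H⁺]²) = 1 / (1 + 10^+2.07 + 10^+1.06)
   = 1 / (1 + 117.49 + 11.482) = 1/129.97 = 0.007694
[CO2*] = α₀ × DIC = 0.007694 × 2.36 = 0.01816 mmol/kg = 18.16 μmol/kg
pCO2 = [CO2*]/KH = 1.816×10^-5 / 3.020×10^-2 = 601 μatm

pCO2 = 601 μatm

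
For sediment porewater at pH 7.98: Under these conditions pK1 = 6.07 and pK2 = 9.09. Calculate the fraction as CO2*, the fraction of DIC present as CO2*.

α₀ = 0.0113

α₀ = 1 / (1 + K1/[H⁺] + K1K2/[H⁺]²) = 1 / (1 + 10^+1.91 + 10^+0.80)
   = 1 / (1 + 81.283 + 6.3096) = 1/88.593 = 0.01129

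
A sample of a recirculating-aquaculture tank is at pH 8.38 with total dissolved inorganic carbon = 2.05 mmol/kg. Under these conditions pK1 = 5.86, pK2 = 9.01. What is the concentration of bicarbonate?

α₁ = 1 / (1 + [H⁺]/K1 + K2/[H⁺]) = 1 / (1 + 10^-2.52 + 10^-0.63)
   = 1 / (1 + 0.0030200 + 0.23442) = 1/1.2374 = 0.8081
[HCO3⁻] = α₁ × DIC = 0.8081 × 2.05 = 1.66 mmol/kg

[HCO3⁻] = 1.66 mmol/kg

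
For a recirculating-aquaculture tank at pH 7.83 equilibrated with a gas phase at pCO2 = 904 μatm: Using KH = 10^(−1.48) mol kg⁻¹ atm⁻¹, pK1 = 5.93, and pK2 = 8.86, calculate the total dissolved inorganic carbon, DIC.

DIC = 2.63 mmol/kg

[CO2*] = KH · pCO2 = 10^(−1.48) × 904×10^-6 = 2.993×10^-5 mol/kg
α₀ = 1/(1 + K1/[H⁺] + K1K2/[H⁺]²) = 1/(1 + 10^+1.90 + 10^+0.87) = 0.01138
DIC = [CO2*]/α₀ = 2.993×10^-5 / 0.01138 = 2.63 mmol/kg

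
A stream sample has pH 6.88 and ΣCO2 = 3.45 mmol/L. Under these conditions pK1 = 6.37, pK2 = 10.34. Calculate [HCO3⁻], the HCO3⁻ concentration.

[HCO3⁻] = 2.63 mmol/L

α₁ = 1 / (1 + [H⁺]/K1 + K2/[H⁺]) = 1 / (1 + 10^-0.51 + 10^-3.46)
   = 1 / (1 + 0.30903 + 0.00034674) = 1/1.3094 = 0.7637
[HCO3⁻] = α₁ × DIC = 0.7637 × 3.45 = 2.63 mmol/L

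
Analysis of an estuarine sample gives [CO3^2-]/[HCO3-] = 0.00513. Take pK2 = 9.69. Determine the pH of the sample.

From K2 = [H⁺][CO3^2-]/[HCO3-]:  pH = pK2 + log₁₀([CO3^2-]/[HCO3-])
log₁₀(0.00513) = -2.290
pH = 9.69 + (-2.290) = 7.40

pH = 7.40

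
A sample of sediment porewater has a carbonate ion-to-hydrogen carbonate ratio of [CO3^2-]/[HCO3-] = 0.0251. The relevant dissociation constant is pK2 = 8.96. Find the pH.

From K2 = [H⁺][CO3^2-]/[HCO3-]:  pH = pK2 + log₁₀([CO3^2-]/[HCO3-])
log₁₀(0.0251) = -1.600
pH = 8.96 + (-1.600) = 7.36

pH = 7.36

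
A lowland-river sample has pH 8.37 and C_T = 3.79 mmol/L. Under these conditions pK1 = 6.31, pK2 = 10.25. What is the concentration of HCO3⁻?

α₁ = 1 / (1 + [H⁺]/K1 + K2/[H⁺]) = 1 / (1 + 10^-2.06 + 10^-1.88)
   = 1 / (1 + 0.0087096 + 0.013183) = 1/1.0219 = 0.9786
[HCO3⁻] = α₁ × DIC = 0.9786 × 3.79 = 3.71 mmol/L

[HCO3⁻] = 3.71 mmol/L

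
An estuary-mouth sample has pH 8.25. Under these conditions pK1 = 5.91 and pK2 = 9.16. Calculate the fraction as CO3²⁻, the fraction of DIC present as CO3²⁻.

α₂ = 1 / (1 + [H⁺]/K2 + [H⁺]²/(K1K2)) = 1 / (1 + 10^+0.91 + 10^-1.43)
   = 1 / (1 + 8.1283 + 0.037154) = 1/9.1655 = 0.1091

α₂ = 0.109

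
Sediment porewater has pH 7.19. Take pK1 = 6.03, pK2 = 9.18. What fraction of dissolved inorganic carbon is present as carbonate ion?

α₂ = 1 / (1 + [H⁺]/K2 + [H⁺]²/(K1K2)) = 1 / (1 + 10^+1.99 + 10^+0.83)
   = 1 / (1 + 97.724 + 6.7608) = 1/105.48 = 0.009480

α₂ = 0.00948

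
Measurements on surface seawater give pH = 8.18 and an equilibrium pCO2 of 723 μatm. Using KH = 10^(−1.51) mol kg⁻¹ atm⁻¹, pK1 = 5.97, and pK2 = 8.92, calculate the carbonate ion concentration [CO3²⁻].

[CO2*] = KH · pCO2 = 10^(−1.51) × 723×10^-6 = 2.234×10^-5 mol/kg
α₀ = 1/(1 + K1/[H⁺] + K1K2/[H⁺]²) = 1/(1 + 10^+2.21 + 10^+1.47) = 0.005190
DIC = [CO2*]/α₀ = 2.234×10^-5 / 0.005190 = 4.305 mmol/kg
[CO3²⁻] = α₂·DIC; α₂ = 0.1532, so [CO3²⁻] = 0.1532 × 4.305 = 0.659 mmol/kg

[CO3²⁻] = 0.659 mmol/kg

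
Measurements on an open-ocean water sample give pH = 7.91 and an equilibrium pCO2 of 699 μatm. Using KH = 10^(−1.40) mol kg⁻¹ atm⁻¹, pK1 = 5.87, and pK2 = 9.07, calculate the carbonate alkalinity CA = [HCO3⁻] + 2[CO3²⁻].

CA = 3.47 mmol/kg

[CO2*] = KH · pCO2 = 10^(−1.40) × 699×10^-6 = 2.783×10^-5 mol/kg
α₀ = 1/(1 + K1/[H⁺] + K1K2/[H⁺]²) = 1/(1 + 10^+2.04 + 10^+0.88) = 0.008458
DIC = [CO2*]/α₀ = 2.783×10^-5 / 0.008458 = 3.290 mmol/kg
CA = (α₁ + 2α₂)·DIC = (0.9274 + 2×0.06416) × 3.290 = 3.47 mmol/kg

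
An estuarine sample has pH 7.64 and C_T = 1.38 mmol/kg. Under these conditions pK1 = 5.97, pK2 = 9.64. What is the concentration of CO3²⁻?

α₂ = 1 / (1 + [H⁺]/K2 + [H⁺]²/(K1K2)) = 1 / (1 + 10^+2.00 + 10^+0.33)
   = 1 / (1 + 100.00 + 2.1380) = 1/103.14 = 0.009696
[CO3²⁻] = α₂ × DIC = 0.009696 × 1.38 = 0.0134 mmol/kg = 13.4 μmol/kg

[CO3²⁻] = 13.4 μmol/kg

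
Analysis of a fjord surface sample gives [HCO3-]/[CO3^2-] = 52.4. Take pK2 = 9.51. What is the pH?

From K2 = [H⁺][CO3^2-]/[HCO3-]:  pH = pK2 − log₁₀([HCO3-]/[CO3^2-])
log₁₀(52.4) = +1.719
pH = 9.51 − (+1.719) = 7.79

pH = 7.79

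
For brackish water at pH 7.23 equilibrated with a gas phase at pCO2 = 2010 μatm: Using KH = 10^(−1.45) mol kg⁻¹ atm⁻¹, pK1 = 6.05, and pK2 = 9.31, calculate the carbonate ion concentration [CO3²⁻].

[CO2*] = KH · pCO2 = 10^(−1.45) × 2010×10^-6 = 7.132×10^-5 mol/kg
α₀ = 1/(1 + K1/[H⁺] + K1K2/[H⁺]²) = 1/(1 + 10^+1.18 + 10^-0.90) = 0.06149
DIC = [CO2*]/α₀ = 7.132×10^-5 / 0.06149 = 1.160 mmol/kg
[CO3²⁻] = α₂·DIC; α₂ = 0.007742, so [CO3²⁻] = 0.007742 × 1.160 = 0.00898 mmol/kg = 8.98 μmol/kg

[CO3²⁻] = 8.98 μmol/kg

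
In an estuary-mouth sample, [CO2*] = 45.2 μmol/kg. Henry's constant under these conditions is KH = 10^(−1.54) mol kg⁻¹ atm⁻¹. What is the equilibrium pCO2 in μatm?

pCO2 = 1570 μatm

KH = 10^(−1.54) = 2.884×10^-2 mol kg⁻¹ atm⁻¹
pCO2 = [CO2*]/KH = 45.2×10^-6 / 2.884×10^-2 = 1.57×10^-3 atm = 1570 μatm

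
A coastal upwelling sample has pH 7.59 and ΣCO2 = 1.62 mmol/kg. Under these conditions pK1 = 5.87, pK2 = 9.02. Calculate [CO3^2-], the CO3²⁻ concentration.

[CO3²⁻] = 0.0570 mmol/kg

α₂ = 1 / (1 + [H⁺]/K2 + [H⁺]²/(K1K2)) = 1 / (1 + 10^+1.43 + 10^-0.29)
   = 1 / (1 + 26.915 + 0.51286) = 1/28.428 = 0.03518
[CO3²⁻] = α₂ × DIC = 0.03518 × 1.62 = 0.0570 mmol/kg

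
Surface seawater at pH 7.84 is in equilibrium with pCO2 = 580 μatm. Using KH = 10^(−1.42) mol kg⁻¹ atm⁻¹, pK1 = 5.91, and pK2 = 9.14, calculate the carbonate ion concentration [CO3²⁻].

[CO3²⁻] = 0.0941 mmol/kg

[CO2*] = KH · pCO2 = 10^(−1.42) × 580×10^-6 = 2.205×10^-5 mol/kg
α₀ = 1/(1 + K1/[H⁺] + K1K2/[H⁺]²) = 1/(1 + 10^+1.93 + 10^+0.63) = 0.01106
DIC = [CO2*]/α₀ = 2.205×10^-5 / 0.01106 = 1.993 mmol/kg
[CO3²⁻] = α₂·DIC; α₂ = 0.04720, so [CO3²⁻] = 0.04720 × 1.993 = 0.0941 mmol/kg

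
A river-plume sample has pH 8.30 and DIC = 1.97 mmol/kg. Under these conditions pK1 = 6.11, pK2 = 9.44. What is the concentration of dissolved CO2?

[CO2*] = 11.8 μmol/kg

α₀ = 1 / (1 + K1/[H⁺] + K1K2/[H⁺]²) = 1 / (1 + 10^+2.19 + 10^+1.05)
   = 1 / (1 + 154.88 + 11.220) = 1/167.10 = 0.005984
[CO2*] = α₀ × DIC = 0.005984 × 1.97 = 0.0118 mmol/kg = 11.8 μmol/kg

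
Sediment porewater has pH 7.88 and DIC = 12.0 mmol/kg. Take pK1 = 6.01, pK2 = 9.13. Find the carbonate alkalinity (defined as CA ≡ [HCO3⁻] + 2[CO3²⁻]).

CA = [HCO3⁻] + 2[CO3²⁻] = (α₁ + 2α₂)·DIC
At pH 7.88: [H⁺]/K1 = 10^-1.87 = 0.013490, K2/[H⁺] = 10^-1.25 = 0.056234
α₁ = 1/(1 + 0.013490 + 0.056234) = 1/1.0697 = 0.9348; α₂ = α₁·K2/[H⁺] = 0.05257
α₁ + 2α₂ = 1.0400
CA = 1.0400 × 12.0 = 12.5 mmol/kg

CA = 12.5 mmol/kg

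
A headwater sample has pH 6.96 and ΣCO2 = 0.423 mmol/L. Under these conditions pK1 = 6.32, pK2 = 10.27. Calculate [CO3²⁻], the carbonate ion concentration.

[CO3²⁻] = 0.168 μmol/L

α₂ = 1 / (1 + [H⁺]/K2 + [H⁺]²/(K1K2)) = 1 / (1 + 10^+3.31 + 10^+2.67)
   = 1 / (1 + 2041.7 + 467.74) = 1/2510.5 = 0.0003983
[CO3²⁻] = α₂ × DIC = 0.0003983 × 0.423 = 0.000168 mmol/L = 0.168 μmol/L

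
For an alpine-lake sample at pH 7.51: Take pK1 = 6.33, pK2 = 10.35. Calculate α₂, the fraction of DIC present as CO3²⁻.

α₂ = 1 / (1 + [H⁺]/K2 + [H⁺]²/(K1K2)) = 1 / (1 + 10^+2.84 + 10^+1.66)
   = 1 / (1 + 691.83 + 45.709) = 1/738.54 = 0.001354

α₂ = 0.00135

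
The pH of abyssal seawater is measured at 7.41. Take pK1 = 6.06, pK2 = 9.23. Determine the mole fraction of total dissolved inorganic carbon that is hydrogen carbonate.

α₁ = 1 / (1 + [H⁺]/K1 + K2/[H⁺]) = 1 / (1 + 10^-1.35 + 10^-1.82)
   = 1 / (1 + 0.044668 + 0.015136) = 1/1.0598 = 0.9436

α₁ = 0.944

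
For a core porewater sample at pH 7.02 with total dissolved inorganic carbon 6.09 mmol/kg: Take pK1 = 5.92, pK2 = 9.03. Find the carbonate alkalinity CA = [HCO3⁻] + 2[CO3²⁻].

CA = 5.70 mmol/kg

CA = [HCO3⁻] + 2[CO3²⁻] = (α₁ + 2α₂)·DIC
At pH 7.02: [H⁺]/K1 = 10^-1.10 = 0.079433, K2/[H⁺] = 10^-2.01 = 0.0097724
α₁ = 1/(1 + 0.079433 + 0.0097724) = 1/1.0892 = 0.9181; α₂ = α₁·K2/[H⁺] = 0.008972
α₁ + 2α₂ = 0.9360
CA = 0.9360 × 6.09 = 5.70 mmol/kg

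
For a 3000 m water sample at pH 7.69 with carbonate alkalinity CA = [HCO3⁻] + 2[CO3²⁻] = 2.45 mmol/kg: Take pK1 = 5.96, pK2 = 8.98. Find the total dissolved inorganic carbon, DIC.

DIC = 2.38 mmol/kg

CA = [HCO3⁻] + 2[CO3²⁻] = (α₁ + 2α₂)·DIC
At pH 7.69: [H⁺]/K1 = 10^-1.73 = 0.018621, K2/[H⁺] = 10^-1.29 = 0.051286
α₁ = 1/(1 + 0.018621 + 0.051286) = 1/1.0699 = 0.9347; α₂ = α₁·K2/[H⁺] = 0.04794
α₁ + 2α₂ = 1.0305
DIC = CA / (α₁ + 2α₂) = 2.45 / 1.0305 = 2.38 mmol/kg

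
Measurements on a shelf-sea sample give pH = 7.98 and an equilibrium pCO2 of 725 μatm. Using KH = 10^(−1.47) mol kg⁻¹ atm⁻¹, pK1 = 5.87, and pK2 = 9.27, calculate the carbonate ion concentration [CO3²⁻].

[CO2*] = KH · pCO2 = 10^(−1.47) × 725×10^-6 = 2.457×10^-5 mol/kg
α₀ = 1/(1 + K1/[H⁺] + K1K2/[H⁺]²) = 1/(1 + 10^+2.11 + 10^+0.82) = 0.007330
DIC = [CO2*]/α₀ = 2.457×10^-5 / 0.007330 = 3.352 mmol/kg
[CO3²⁻] = α₂·DIC; α₂ = 0.04843, so [CO3²⁻] = 0.04843 × 3.352 = 0.162 mmol/kg

[CO3²⁻] = 0.162 mmol/kg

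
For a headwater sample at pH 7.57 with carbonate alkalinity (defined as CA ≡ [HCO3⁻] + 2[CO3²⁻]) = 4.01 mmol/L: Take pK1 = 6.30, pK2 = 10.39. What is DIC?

DIC = 4.22 mmol/L

CA = [HCO3⁻] + 2[CO3²⁻] = (α₁ + 2α₂)·DIC
At pH 7.57: [H⁺]/K1 = 10^-1.27 = 0.053703, K2/[H⁺] = 10^-2.82 = 0.0015136
α₁ = 1/(1 + 0.053703 + 0.0015136) = 1/1.0552 = 0.9477; α₂ = α₁·K2/[H⁺] = 0.001434
α₁ + 2α₂ = 0.9505
DIC = CA / (α₁ + 2α₂) = 4.01 / 0.9505 = 4.22 mmol/L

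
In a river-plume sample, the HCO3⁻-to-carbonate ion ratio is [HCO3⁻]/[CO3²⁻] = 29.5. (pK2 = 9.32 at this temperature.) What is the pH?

From K2 = [H⁺][CO3²⁻]/[HCO3⁻]:  pH = pK2 − log₁₀([HCO3⁻]/[CO3²⁻])
log₁₀(29.5) = +1.470
pH = 9.32 − (+1.470) = 7.85

pH = 7.85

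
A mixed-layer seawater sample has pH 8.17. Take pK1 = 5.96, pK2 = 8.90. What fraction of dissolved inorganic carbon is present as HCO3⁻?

α₁ = 0.839

α₁ = 1 / (1 + [H⁺]/K1 + K2/[H⁺]) = 1 / (1 + 10^-2.21 + 10^-0.73)
   = 1 / (1 + 0.0061660 + 0.18621) = 1/1.1924 = 0.8387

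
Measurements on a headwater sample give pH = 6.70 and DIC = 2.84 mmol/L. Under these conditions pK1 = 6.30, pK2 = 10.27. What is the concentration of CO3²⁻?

α₂ = 1 / (1 + [H⁺]/K2 + [H⁺]²/(K1K2)) = 1 / (1 + 10^+3.57 + 10^+3.17)
   = 1 / (1 + 3715.4 + 1479.1) = 1/5195.5 = 0.0001925
[CO3²⁻] = α₂ × DIC = 0.0001925 × 2.84 = 0.000547 mmol/L = 0.547 μmol/L

[CO3²⁻] = 0.547 μmol/L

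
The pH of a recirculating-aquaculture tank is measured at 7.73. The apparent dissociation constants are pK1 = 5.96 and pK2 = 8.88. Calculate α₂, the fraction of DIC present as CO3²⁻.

α₂ = 1 / (1 + [H⁺]/K2 + [H⁺]²/(K1K2)) = 1 / (1 + 10^+1.15 + 10^-0.62)
   = 1 / (1 + 14.125 + 0.23988) = 1/15.365 = 0.06508

α₂ = 0.0651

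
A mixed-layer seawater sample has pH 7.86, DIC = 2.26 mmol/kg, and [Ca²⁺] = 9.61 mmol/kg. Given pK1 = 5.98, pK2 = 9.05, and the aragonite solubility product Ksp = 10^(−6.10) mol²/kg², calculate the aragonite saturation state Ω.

α₂ = 1 / (1 + [H⁺]/K2 + [H⁺]²/(K1K2)) = 1 / (1 + 10^+1.19 + 10^-0.69)
   = 1 / (1 + 15.488 + 0.20417) = 1/16.692 = 0.05991
[CO3²⁻] = α₂ × DIC = 0.05991 × 2.26 = 0.1354 mmol/kg
Ksp = 10^(−6.10) = 7.943×10^-7
Ω = [Ca²⁺][CO3²⁻]/Ksp = (9.61×10^-3)(1.354×10^-4) / 7.943×10^-7 = 1.64

Ω = 1.64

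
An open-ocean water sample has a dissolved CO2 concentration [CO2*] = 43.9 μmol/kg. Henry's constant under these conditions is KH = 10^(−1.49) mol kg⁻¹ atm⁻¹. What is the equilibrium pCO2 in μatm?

KH = 10^(−1.49) = 3.236×10^-2 mol kg⁻¹ atm⁻¹
pCO2 = [CO2*]/KH = 43.9×10^-6 / 3.236×10^-2 = 1.36×10^-3 atm = 1360 μatm

pCO2 = 1360 μatm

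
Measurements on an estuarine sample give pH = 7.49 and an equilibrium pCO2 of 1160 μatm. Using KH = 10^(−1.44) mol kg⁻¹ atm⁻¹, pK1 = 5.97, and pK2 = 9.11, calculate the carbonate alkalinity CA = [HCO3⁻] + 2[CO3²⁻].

CA = 1.46 mmol/kg

[CO2*] = KH · pCO2 = 10^(−1.44) × 1160×10^-6 = 4.212×10^-5 mol/kg
α₀ = 1/(1 + K1/[H⁺] + K1K2/[H⁺]²) = 1/(1 + 10^+1.52 + 10^-0.10) = 0.02865
DIC = [CO2*]/α₀ = 4.212×10^-5 / 0.02865 = 1.470 mmol/kg
CA = (α₁ + 2α₂)·DIC = (0.9486 + 2×0.02276) × 1.470 = 1.46 mmol/kg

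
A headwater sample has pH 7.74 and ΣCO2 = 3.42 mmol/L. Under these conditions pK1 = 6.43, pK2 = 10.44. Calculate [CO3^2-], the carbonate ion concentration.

[CO3²⁻] = 6.49 μmol/L

α₂ = 1 / (1 + [H⁺]/K2 + [H⁺]²/(K1K2)) = 1 / (1 + 10^+2.70 + 10^+1.39)
   = 1 / (1 + 501.19 + 24.547) = 1/526.73 = 0.001898
[CO3²⁻] = α₂ × DIC = 0.001898 × 3.42 = 0.00649 mmol/L = 6.49 μmol/L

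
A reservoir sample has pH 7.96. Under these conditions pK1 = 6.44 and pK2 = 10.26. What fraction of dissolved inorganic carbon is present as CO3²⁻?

α₂ = 0.00484

α₂ = 1 / (1 + [H⁺]/K2 + [H⁺]²/(K1K2)) = 1 / (1 + 10^+2.30 + 10^+0.78)
   = 1 / (1 + 199.53 + 6.0256) = 1/206.55 = 0.004841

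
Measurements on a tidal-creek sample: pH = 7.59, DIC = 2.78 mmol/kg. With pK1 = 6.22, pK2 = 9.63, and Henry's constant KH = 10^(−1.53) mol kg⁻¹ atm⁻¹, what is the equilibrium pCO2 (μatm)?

pCO2 = 3820 μatm

α₀ = 1 / (1 + K1/[H⁺] + K1K2/[H⁺]²) = 1 / (1 + 10^+1.37 + 10^-0.67)
   = 1 / (1 + 23.442 + 0.21380) = 1/24.656 = 0.04056
[CO2*] = α₀ × DIC = 0.04056 × 2.78 = 0.1128 mmol/kg
pCO2 = [CO2*]/KH = 1.128×10^-4 / 2.951×10^-2 = 3820 μatm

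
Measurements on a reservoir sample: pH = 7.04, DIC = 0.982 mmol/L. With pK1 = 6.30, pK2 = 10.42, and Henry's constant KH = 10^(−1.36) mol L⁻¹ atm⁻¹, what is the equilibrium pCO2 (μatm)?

α₀ = 1 / (1 + K1/[H⁺] + K1K2/[H⁺]²) = 1 / (1 + 10^+0.74 + 10^-2.64)
   = 1 / (1 + 5.4954 + 0.0022909) = 1/6.4977 = 0.1539
[CO2*] = α₀ × DIC = 0.1539 × 0.982 = 0.1511 mmol/L
pCO2 = [CO2*]/KH = 1.511×10^-4 / 4.365×10^-2 = 3460 μatm

pCO2 = 3460 μatm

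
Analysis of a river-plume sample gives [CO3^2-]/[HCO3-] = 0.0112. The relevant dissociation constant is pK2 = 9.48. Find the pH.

pH = 7.53

From K2 = [H⁺][CO3^2-]/[HCO3-]:  pH = pK2 + log₁₀([CO3^2-]/[HCO3-])
log₁₀(0.0112) = -1.951
pH = 9.48 + (-1.951) = 7.53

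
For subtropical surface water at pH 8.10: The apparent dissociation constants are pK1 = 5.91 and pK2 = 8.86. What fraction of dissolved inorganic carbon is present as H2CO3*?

α₀ = 0.00547

α₀ = 1 / (1 + K1/[H⁺] + K1K2/[H⁺]²) = 1 / (1 + 10^+2.19 + 10^+1.43)
   = 1 / (1 + 154.88 + 26.915) = 1/182.80 = 0.005471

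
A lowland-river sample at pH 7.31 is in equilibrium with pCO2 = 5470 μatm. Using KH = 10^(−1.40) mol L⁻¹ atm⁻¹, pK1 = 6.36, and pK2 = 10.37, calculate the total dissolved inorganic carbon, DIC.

[CO2*] = KH · pCO2 = 10^(−1.40) × 5470×10^-6 = 2.178×10^-4 mol/L
α₀ = 1/(1 + K1/[H⁺] + K1K2/[H⁺]²) = 1/(1 + 10^+0.95 + 10^-2.11) = 0.1008
DIC = [CO2*]/α₀ = 2.178×10^-4 / 0.1008 = 2.16 mmol/L

DIC = 2.16 mmol/L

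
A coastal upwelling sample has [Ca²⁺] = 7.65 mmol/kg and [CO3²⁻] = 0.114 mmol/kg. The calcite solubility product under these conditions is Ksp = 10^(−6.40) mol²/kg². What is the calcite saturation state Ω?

Ksp = 10^(−6.40) = 3.981×10^-7
Ω = [Ca²⁺][CO3²⁻]/Ksp = (7.65×10^-3)(0.114×10^-3) / 3.981×10^-7 = 2.19

Ω = 2.19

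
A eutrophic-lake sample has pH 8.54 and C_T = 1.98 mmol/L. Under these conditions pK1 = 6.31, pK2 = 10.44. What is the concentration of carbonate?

[CO3²⁻] = 0.0245 mmol/L

α₂ = 1 / (1 + [H⁺]/K2 + [H⁺]²/(K1K2)) = 1 / (1 + 10^+1.90 + 10^-0.33)
   = 1 / (1 + 79.433 + 0.46774) = 1/80.901 = 0.01236
[CO3²⁻] = α₂ × DIC = 0.01236 × 1.98 = 0.0245 mmol/L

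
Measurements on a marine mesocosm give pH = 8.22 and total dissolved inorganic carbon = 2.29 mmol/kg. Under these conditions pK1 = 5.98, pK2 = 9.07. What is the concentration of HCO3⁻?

[HCO3⁻] = 2.00 mmol/kg

α₁ = 1 / (1 + [H⁺]/K1 + K2/[H⁺]) = 1 / (1 + 10^-2.24 + 10^-0.85)
   = 1 / (1 + 0.0057544 + 0.14125) = 1/1.1470 = 0.8718
[HCO3⁻] = α₁ × DIC = 0.8718 × 2.29 = 2.00 mmol/kg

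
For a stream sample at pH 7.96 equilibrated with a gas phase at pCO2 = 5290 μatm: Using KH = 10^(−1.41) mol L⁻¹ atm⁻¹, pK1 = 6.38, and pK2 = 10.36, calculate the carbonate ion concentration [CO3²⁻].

[CO3²⁻] = 0.0311 mmol/L

[CO2*] = KH · pCO2 = 10^(−1.41) × 5290×10^-6 = 2.058×10^-4 mol/L
α₀ = 1/(1 + K1/[H⁺] + K1K2/[H⁺]²) = 1/(1 + 10^+1.58 + 10^-0.82) = 0.02553
DIC = [CO2*]/α₀ = 2.058×10^-4 / 0.02553 = 8.061 mmol/L
[CO3²⁻] = α₂·DIC; α₂ = 0.003864, so [CO3²⁻] = 0.003864 × 8.061 = 0.0311 mmol/L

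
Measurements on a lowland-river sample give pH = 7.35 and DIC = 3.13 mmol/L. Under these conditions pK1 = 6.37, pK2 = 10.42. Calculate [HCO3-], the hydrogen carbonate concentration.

α₁ = 1 / (1 + [H⁺]/K1 + K2/[H⁺]) = 1 / (1 + 10^-0.98 + 10^-3.07)
   = 1 / (1 + 0.10471 + 0.00085114) = 1/1.1056 = 0.9045
[HCO3⁻] = α₁ × DIC = 0.9045 × 3.13 = 2.83 mmol/L

[HCO3⁻] = 2.83 mmol/L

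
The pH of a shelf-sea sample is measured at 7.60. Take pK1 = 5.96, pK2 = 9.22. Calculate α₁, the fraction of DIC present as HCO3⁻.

α₁ = 0.955

α₁ = 1 / (1 + [H⁺]/K1 + K2/[H⁺]) = 1 / (1 + 10^-1.64 + 10^-1.62)
   = 1 / (1 + 0.022909 + 0.023988) = 1/1.0469 = 0.9552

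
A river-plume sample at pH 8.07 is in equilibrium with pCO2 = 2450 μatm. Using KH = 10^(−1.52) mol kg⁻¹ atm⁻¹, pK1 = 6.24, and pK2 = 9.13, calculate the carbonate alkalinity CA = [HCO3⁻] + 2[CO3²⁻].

[CO2*] = KH · pCO2 = 10^(−1.52) × 2450×10^-6 = 7.399×10^-5 mol/kg
α₀ = 1/(1 + K1/[H⁺] + K1K2/[H⁺]²) = 1/(1 + 10^+1.83 + 10^+0.77) = 0.01342
DIC = [CO2*]/α₀ = 7.399×10^-5 / 0.01342 = 5.512 mmol/kg
CA = (α₁ + 2α₂)·DIC = (0.9075 + 2×0.07904) × 5.512 = 5.87 mmol/kg

CA = 5.87 mmol/kg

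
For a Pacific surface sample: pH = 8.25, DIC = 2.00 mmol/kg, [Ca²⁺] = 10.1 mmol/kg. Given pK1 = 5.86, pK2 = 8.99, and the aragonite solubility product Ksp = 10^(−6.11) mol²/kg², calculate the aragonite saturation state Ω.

Ω = 3.99

α₂ = 1 / (1 + [H⁺]/K2 + [H⁺]²/(K1K2)) = 1 / (1 + 10^+0.74 + 10^-1.65)
   = 1 / (1 + 5.4954 + 0.022387) = 1/6.5178 = 0.1534
[CO3²⁻] = α₂ × DIC = 0.1534 × 2.00 = 0.3069 mmol/kg
Ksp = 10^(−6.11) = 7.762×10^-7
Ω = [Ca²⁺][CO3²⁻]/Ksp = (10.1×10^-3)(3.069×10^-4) / 7.762×10^-7 = 3.99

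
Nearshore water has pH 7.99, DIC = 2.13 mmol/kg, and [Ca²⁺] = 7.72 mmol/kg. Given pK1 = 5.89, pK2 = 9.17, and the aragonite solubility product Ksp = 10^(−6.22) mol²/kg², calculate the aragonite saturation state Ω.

α₂ = 1 / (1 + [H⁺]/K2 + [H⁺]²/(K1K2)) = 1 / (1 + 10^+1.18 + 10^-0.92)
   = 1 / (1 + 15.136 + 0.12023) = 1/16.256 = 0.06152
[CO3²⁻] = α₂ × DIC = 0.06152 × 2.13 = 0.1310 mmol/kg
Ksp = 10^(−6.22) = 6.026×10^-7
Ω = [Ca²⁺][CO3²⁻]/Ksp = (7.72×10^-3)(1.310×10^-4) / 6.026×10^-7 = 1.68

Ω = 1.68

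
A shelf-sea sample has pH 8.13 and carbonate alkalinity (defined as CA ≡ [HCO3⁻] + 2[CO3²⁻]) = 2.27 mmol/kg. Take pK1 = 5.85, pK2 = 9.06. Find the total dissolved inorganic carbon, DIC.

CA = [HCO3⁻] + 2[CO3²⁻] = (α₁ + 2α₂)·DIC
At pH 8.13: [H⁺]/K1 = 10^-2.28 = 0.0052481, K2/[H⁺] = 10^-0.93 = 0.11749
α₁ = 1/(1 + 0.0052481 + 0.11749) = 1/1.1227 = 0.8907; α₂ = α₁·K2/[H⁺] = 0.1046
α₁ + 2α₂ = 1.1000
DIC = CA / (α₁ + 2α₂) = 2.27 / 1.1000 = 2.06 mmol/kg

DIC = 2.06 mmol/kg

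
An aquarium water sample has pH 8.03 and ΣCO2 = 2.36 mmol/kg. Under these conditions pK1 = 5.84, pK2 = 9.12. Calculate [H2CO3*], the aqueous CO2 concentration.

[CO2*] = 14.0 μmol/kg

α₀ = 1 / (1 + K1/[H⁺] + K1K2/[H⁺]²) = 1 / (1 + 10^+2.19 + 10^+1.10)
   = 1 / (1 + 154.88 + 12.589) = 1/168.47 = 0.005936
[CO2*] = α₀ × DIC = 0.005936 × 2.36 = 0.0140 mmol/kg = 14.0 μmol/kg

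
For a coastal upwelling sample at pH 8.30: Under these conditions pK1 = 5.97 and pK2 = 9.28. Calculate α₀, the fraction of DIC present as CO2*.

α₀ = 0.00422

α₀ = 1 / (1 + K1/[H⁺] + K1K2/[H⁺]²) = 1 / (1 + 10^+2.33 + 10^+1.35)
   = 1 / (1 + 213.80 + 22.387) = 1/237.18 = 0.004216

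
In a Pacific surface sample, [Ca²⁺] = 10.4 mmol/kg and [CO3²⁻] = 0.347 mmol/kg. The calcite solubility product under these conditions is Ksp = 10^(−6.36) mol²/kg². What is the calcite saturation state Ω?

Ksp = 10^(−6.36) = 4.365×10^-7
Ω = [Ca²⁺][CO3²⁻]/Ksp = (10.4×10^-3)(0.347×10^-3) / 4.365×10^-7 = 8.27

Ω = 8.27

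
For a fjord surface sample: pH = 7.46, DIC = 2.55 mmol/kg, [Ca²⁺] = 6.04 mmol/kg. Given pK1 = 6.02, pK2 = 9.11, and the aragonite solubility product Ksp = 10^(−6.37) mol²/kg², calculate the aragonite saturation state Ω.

α₂ = 1 / (1 + [H⁺]/K2 + [H⁺]²/(K1K2)) = 1 / (1 + 10^+1.65 + 10^+0.21)
   = 1 / (1 + 44.668 + 1.6218) = 1/47.290 = 0.02115
[CO3²⁻] = α₂ × DIC = 0.02115 × 2.55 = 0.05392 mmol/kg
Ksp = 10^(−6.37) = 4.266×10^-7
Ω = [Ca²⁺][CO3²⁻]/Ksp = (6.04×10^-3)(5.392×10^-5) / 4.266×10^-7 = 0.763

Ω = 0.763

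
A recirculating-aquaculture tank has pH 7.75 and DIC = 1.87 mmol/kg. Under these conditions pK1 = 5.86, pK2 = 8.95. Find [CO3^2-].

α₂ = 1 / (1 + [H⁺]/K2 + [H⁺]²/(K1K2)) = 1 / (1 + 10^+1.20 + 10^-0.69)
   = 1 / (1 + 15.849 + 0.20417) = 1/17.053 = 0.05864
[CO3²⁻] = α₂ × DIC = 0.05864 × 1.87 = 0.110 mmol/kg

[CO3²⁻] = 0.110 mmol/kg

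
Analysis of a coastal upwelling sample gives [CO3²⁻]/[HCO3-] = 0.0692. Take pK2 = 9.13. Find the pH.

From K2 = [H⁺][CO3²⁻]/[HCO3-]:  pH = pK2 + log₁₀([CO3²⁻]/[HCO3-])
log₁₀(0.0692) = -1.160
pH = 9.13 + (-1.160) = 7.97

pH = 7.97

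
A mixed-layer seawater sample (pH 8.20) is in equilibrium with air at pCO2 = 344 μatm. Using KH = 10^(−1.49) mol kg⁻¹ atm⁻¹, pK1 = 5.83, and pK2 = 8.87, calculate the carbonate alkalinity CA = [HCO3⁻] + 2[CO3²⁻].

[CO2*] = KH · pCO2 = 10^(−1.49) × 344×10^-6 = 1.113×10^-5 mol/kg
α₀ = 1/(1 + K1/[H⁺] + K1K2/[H⁺]²) = 1/(1 + 10^+2.37 + 10^+1.70) = 0.003502
DIC = [CO2*]/α₀ = 1.113×10^-5 / 0.003502 = 3.179 mmol/kg
CA = (α₁ + 2α₂)·DIC = (0.8210 + 2×0.1755) × 3.179 = 3.73 mmol/kg

CA = 3.73 mmol/kg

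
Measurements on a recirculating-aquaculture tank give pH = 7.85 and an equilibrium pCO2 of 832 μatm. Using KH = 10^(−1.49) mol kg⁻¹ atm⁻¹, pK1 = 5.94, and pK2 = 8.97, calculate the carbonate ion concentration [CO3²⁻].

[CO2*] = KH · pCO2 = 10^(−1.49) × 832×10^-6 = 2.692×10^-5 mol/kg
α₀ = 1/(1 + K1/[H⁺] + K1K2/[H⁺]²) = 1/(1 + 10^+1.91 + 10^+0.79) = 0.01131
DIC = [CO2*]/α₀ = 2.692×10^-5 / 0.01131 = 2.381 mmol/kg
[CO3²⁻] = α₂·DIC; α₂ = 0.06971, so [CO3²⁻] = 0.06971 × 2.381 = 0.166 mmol/kg

[CO3²⁻] = 0.166 mmol/kg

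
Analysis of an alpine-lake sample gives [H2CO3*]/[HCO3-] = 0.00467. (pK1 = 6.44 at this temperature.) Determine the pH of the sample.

pH = 8.77

From K1 = [H⁺][HCO3-]/[H2CO3*]:  pH = pK1 − log₁₀([H2CO3*]/[HCO3-])
log₁₀(0.00467) = -2.331
pH = 6.44 − (-2.331) = 8.77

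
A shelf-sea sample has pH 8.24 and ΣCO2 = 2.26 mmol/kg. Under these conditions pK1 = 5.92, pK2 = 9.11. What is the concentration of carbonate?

α₂ = 1 / (1 + [H⁺]/K2 + [H⁺]²/(K1K2)) = 1 / (1 + 10^+0.87 + 10^-1.45)
   = 1 / (1 + 7.4131 + 0.035481) = 1/8.4486 = 0.1184
[CO3²⁻] = α₂ × DIC = 0.1184 × 2.26 = 0.268 mmol/kg

[CO3²⁻] = 0.268 mmol/kg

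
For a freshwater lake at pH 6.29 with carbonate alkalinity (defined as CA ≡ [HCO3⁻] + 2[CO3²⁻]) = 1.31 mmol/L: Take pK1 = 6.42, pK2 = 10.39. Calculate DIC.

DIC = 3.08 mmol/L

CA = [HCO3⁻] + 2[CO3²⁻] = (α₁ + 2α₂)·DIC
At pH 6.29: [H⁺]/K1 = 10^0.13 = 1.3490, K2/[H⁺] = 10^-4.10 = 7.9433×10^-5
α₁ = 1/(1 + 1.3490 + 7.9433×10^-5) = 1/2.3490 = 0.4257; α₂ = α₁·K2/[H⁺] = 3.381×10^-5
α₁ + 2α₂ = 0.4258
DIC = CA / (α₁ + 2α₂) = 1.31 / 0.4258 = 3.08 mmol/L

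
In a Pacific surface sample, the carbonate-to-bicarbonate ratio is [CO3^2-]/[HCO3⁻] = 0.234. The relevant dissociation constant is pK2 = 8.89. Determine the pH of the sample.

pH = 8.26

From K2 = [H⁺][CO3^2-]/[HCO3⁻]:  pH = pK2 + log₁₀([CO3^2-]/[HCO3⁻])
log₁₀(0.234) = -0.631
pH = 8.89 + (-0.631) = 8.26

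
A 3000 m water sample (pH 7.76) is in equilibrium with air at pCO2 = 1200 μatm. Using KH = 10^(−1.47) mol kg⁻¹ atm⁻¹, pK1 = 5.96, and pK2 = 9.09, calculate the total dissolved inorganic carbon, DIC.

[CO2*] = KH · pCO2 = 10^(−1.47) × 1200×10^-6 = 4.066×10^-5 mol/kg
α₀ = 1/(1 + K1/[H⁺] + K1K2/[H⁺]²) = 1/(1 + 10^+1.80 + 10^+0.47) = 0.01491
DIC = [CO2*]/α₀ = 4.066×10^-5 / 0.01491 = 2.73 mmol/kg

DIC = 2.73 mmol/kg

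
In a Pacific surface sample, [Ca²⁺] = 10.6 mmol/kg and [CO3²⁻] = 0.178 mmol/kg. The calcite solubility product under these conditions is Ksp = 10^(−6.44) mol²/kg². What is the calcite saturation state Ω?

Ω = 5.20

Ksp = 10^(−6.44) = 3.631×10^-7
Ω = [Ca²⁺][CO3²⁻]/Ksp = (10.6×10^-3)(0.178×10^-3) / 3.631×10^-7 = 5.20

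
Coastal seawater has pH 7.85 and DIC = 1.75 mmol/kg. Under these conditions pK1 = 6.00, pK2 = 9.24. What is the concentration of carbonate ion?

[CO3²⁻] = 0.0676 mmol/kg

α₂ = 1 / (1 + [H⁺]/K2 + [H⁺]²/(K1K2)) = 1 / (1 + 10^+1.39 + 10^-0.46)
   = 1 / (1 + 24.547 + 0.34674) = 1/25.894 = 0.03862
[CO3²⁻] = α₂ × DIC = 0.03862 × 1.75 = 0.0676 mmol/kg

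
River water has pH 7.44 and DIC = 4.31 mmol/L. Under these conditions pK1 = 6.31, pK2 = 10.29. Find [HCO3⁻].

[HCO3⁻] = 4.01 mmol/L

α₁ = 1 / (1 + [H⁺]/K1 + K2/[H⁺]) = 1 / (1 + 10^-1.13 + 10^-2.85)
   = 1 / (1 + 0.074131 + 0.0014125) = 1/1.0755 = 0.9298
[HCO3⁻] = α₁ × DIC = 0.9298 × 4.31 = 4.01 mmol/L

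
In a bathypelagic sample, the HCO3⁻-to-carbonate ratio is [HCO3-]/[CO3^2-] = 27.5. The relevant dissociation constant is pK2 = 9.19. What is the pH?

pH = 7.75

From K2 = [H⁺][CO3^2-]/[HCO3-]:  pH = pK2 − log₁₀([HCO3-]/[CO3^2-])
log₁₀(27.5) = +1.439
pH = 9.19 − (+1.439) = 7.75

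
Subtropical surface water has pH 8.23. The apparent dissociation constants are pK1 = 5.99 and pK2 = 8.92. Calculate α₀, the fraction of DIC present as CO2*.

α₀ = 0.00476

α₀ = 1 / (1 + K1/[H⁺] + K1K2/[H⁺]²) = 1 / (1 + 10^+2.24 + 10^+1.55)
   = 1 / (1 + 173.78 + 35.481) = 1/210.26 = 0.004756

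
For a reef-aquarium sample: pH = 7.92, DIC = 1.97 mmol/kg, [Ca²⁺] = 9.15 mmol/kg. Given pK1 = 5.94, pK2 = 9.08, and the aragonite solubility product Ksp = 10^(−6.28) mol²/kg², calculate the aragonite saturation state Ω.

α₂ = 1 / (1 + [H⁺]/K2 + [H⁺]²/(K1K2)) = 1 / (1 + 10^+1.16 + 10^-0.82)
   = 1 / (1 + 14.454 + 0.15136) = 1/15.606 = 0.06408
[CO3²⁻] = α₂ × DIC = 0.06408 × 1.97 = 0.1262 mmol/kg
Ksp = 10^(−6.28) = 5.248×10^-7
Ω = [Ca²⁺][CO3²⁻]/Ksp = (9.15×10^-3)(1.262×10^-4) / 5.248×10^-7 = 2.20

Ω = 2.20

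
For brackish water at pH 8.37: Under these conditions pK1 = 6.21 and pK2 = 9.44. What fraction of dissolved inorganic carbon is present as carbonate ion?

α₂ = 1 / (1 + [H⁺]/K2 + [H⁺]²/(K1K2)) = 1 / (1 + 10^+1.07 + 10^-1.09)
   = 1 / (1 + 11.749 + 0.081283) = 1/12.830 = 0.07794

α₂ = 0.0779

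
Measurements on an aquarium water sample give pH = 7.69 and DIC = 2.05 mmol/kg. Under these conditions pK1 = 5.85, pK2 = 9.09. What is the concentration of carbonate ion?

[CO3²⁻] = 0.0774 mmol/kg

α₂ = 1 / (1 + [H⁺]/K2 + [H⁺]²/(K1K2)) = 1 / (1 + 10^+1.40 + 10^-0.44)
   = 1 / (1 + 25.119 + 0.36308) = 1/26.482 = 0.03776
[CO3²⁻] = α₂ × DIC = 0.03776 × 2.05 = 0.0774 mmol/kg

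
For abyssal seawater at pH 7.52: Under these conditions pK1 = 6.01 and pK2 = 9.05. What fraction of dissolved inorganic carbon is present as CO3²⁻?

α₂ = 1 / (1 + [H⁺]/K2 + [H⁺]²/(K1K2)) = 1 / (1 + 10^+1.53 + 10^+0.02)
   = 1 / (1 + 33.884 + 1.0471) = 1/35.932 = 0.02783

α₂ = 0.0278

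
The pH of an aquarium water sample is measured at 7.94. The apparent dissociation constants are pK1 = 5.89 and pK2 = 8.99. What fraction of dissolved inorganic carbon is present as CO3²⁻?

α₂ = 1 / (1 + [H⁺]/K2 + [H⁺]²/(K1K2)) = 1 / (1 + 10^+1.05 + 10^-1.00)
   = 1 / (1 + 11.220 + 0.10000) = 1/12.320 = 0.08117

α₂ = 0.0812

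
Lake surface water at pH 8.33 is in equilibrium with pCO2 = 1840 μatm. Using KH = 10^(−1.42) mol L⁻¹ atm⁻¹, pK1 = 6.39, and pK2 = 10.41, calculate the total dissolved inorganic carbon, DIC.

[CO2*] = KH · pCO2 = 10^(−1.42) × 1840×10^-6 = 6.995×10^-5 mol/L
α₀ = 1/(1 + K1/[H⁺] + K1K2/[H⁺]²) = 1/(1 + 10^+1.94 + 10^-0.14) = 0.01126
DIC = [CO2*]/α₀ = 6.995×10^-5 / 0.01126 = 6.21 mmol/L

DIC = 6.21 mmol/L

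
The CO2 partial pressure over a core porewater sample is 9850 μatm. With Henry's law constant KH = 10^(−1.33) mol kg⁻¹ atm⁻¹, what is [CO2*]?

KH = 10^(−1.33) = 4.677×10^-2 mol kg⁻¹ atm⁻¹
[CO2*] = KH · pCO2 = 4.677×10^-2 × 9850×10^-6 atm = 4.61×10^-4 mol/kg

[CO2*] = 461 μmol/kg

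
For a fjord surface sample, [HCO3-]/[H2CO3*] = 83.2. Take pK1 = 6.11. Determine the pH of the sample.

pH = 8.03

From K1 = [H⁺][HCO3-]/[H2CO3*]:  pH = pK1 + log₁₀([HCO3-]/[H2CO3*])
log₁₀(83.2) = +1.920
pH = 6.11 + (+1.920) = 8.03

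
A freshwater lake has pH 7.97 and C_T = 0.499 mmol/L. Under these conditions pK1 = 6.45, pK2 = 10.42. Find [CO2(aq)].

[CO2*] = 14.6 μmol/L

α₀ = 1 / (1 + K1/[H⁺] + K1K2/[H⁺]²) = 1 / (1 + 10^+1.52 + 10^-0.93)
   = 1 / (1 + 33.113 + 0.11749) = 1/34.231 = 0.02921
[CO2*] = α₀ × DIC = 0.02921 × 0.499 = 0.0146 mmol/L = 14.6 μmol/L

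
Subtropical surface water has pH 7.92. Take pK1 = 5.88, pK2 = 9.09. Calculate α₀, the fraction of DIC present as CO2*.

α₀ = 1 / (1 + K1/[H⁺] + K1K2/[H⁺]²) = 1 / (1 + 10^+2.04 + 10^+0.87)
   = 1 / (1 + 109.65 + 7.4131) = 1/118.06 = 0.008470

α₀ = 0.00847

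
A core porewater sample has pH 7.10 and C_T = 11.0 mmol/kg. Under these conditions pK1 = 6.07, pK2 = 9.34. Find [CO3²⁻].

α₂ = 1 / (1 + [H⁺]/K2 + [H⁺]²/(K1K2)) = 1 / (1 + 10^+2.24 + 10^+1.21)
   = 1 / (1 + 173.78 + 16.218) = 1/191.00 = 0.005236
[CO3²⁻] = α₂ × DIC = 0.005236 × 11.0 = 0.0576 mmol/kg

[CO3²⁻] = 0.0576 mmol/kg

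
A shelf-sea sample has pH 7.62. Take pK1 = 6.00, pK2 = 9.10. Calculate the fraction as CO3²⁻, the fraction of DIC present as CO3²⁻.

α₂ = 0.0313

α₂ = 1 / (1 + [H⁺]/K2 + [H⁺]²/(K1K2)) = 1 / (1 + 10^+1.48 + 10^-0.14)
   = 1 / (1 + 30.200 + 0.72444) = 1/31.924 = 0.03132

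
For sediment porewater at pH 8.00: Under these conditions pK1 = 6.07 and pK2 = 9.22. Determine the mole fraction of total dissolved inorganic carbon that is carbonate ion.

α₂ = 1 / (1 + [H⁺]/K2 + [H⁺]²/(K1K2)) = 1 / (1 + 10^+1.22 + 10^-0.71)
   = 1 / (1 + 16.596 + 0.19498) = 1/17.791 = 0.05621

α₂ = 0.0562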